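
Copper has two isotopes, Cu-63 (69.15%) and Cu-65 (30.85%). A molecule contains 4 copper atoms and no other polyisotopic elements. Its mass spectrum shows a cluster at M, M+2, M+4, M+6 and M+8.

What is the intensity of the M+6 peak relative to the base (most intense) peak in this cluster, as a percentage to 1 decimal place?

(0.6915 + 0.3085)^4 gives M 0.2286, M+2 0.4080, M+4 0.2731, M+6 0.0812, M+8 0.0091; the largest is M+2.
P(M+2) = C(4,1) × 0.6915^3 × 0.3085^1 = 4 × 0.33065611 × 0.3085 = 0.408030 (base)
P(M+6) = C(4,3) × 0.6915^1 × 0.3085^3 = 4 × 0.6915 × 0.02936064 = 0.081212
Relative intensity = 0.081212 / 0.408030 × 100 = 19.9

19.9%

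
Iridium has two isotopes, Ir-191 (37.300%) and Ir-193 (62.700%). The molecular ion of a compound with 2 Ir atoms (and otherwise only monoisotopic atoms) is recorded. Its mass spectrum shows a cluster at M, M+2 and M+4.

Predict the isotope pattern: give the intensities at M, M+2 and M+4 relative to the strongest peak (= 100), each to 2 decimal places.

29.74 : 100.00 : 84.05

The 2 Ir atoms are independent, so intensities follow the terms of (0.37300 + 0.62700)^2.
P(M) = 0.37300^2 = 0.139129
P(M+2) = 2 × 0.37300^1 × 0.62700^1 = 0.467742
P(M+4) = 0.62700^2 = 0.393129
The M+2 peak is largest (0.467742); scaling to 100 gives 29.74 : 100.00 : 84.05.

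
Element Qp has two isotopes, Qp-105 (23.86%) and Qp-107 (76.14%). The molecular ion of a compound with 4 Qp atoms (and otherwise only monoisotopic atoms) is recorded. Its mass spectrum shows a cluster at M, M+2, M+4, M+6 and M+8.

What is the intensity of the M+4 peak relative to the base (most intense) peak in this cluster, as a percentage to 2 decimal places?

47.01%

(0.2386 + 0.7614)^4 gives M 0.0032, M+2 0.0414, M+4 0.1980, M+6 0.4213, M+8 0.3361; the largest is M+6.
P(M+6) = C(4,3) × 0.2386^1 × 0.7614^3 = 4 × 0.2386 × 0.44140639 = 0.421278 (base)
P(M+4) = C(4,2) × 0.2386^2 × 0.7614^2 = 6 × 0.05692996 × 0.57972996 = 0.198024
Relative intensity = 0.198024 / 0.421278 × 100 = 47.01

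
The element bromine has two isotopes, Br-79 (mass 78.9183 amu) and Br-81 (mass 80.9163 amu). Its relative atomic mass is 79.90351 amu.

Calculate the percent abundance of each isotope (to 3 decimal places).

With x = fraction of Br-79 (so Br-81 is 1 − x):
78.9183·x + 80.9163·(1 − x) = 79.90351
(78.9183 − 80.9163)·x = 79.90351 − 80.9163
x = -1.01279 / -1.9980 = 0.50690 → 50.690% Br-79, 49.310% Br-81.

Br-79: 50.690%, Br-81: 49.310%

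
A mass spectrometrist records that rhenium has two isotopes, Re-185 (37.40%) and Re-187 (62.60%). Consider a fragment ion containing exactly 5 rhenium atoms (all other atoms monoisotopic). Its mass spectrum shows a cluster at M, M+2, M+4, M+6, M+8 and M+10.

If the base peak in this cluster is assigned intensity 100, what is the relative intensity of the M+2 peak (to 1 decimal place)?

Binomial terms of (0.3740 + 0.6260)^5: M 0.0073, M+2 0.0612, M+4 0.2050, M+6 0.3431, M+8 0.2872, M+10 0.0961 → M+6 is the base peak.
P(M+6) = C(5,3) × 0.3740^2 × 0.6260^3 = 10 × 0.139876 × 0.24531438 = 0.343136 (base)
P(M+2) = C(5,1) × 0.3740^4 × 0.6260^1 = 5 × 0.0195653 × 0.6260 = 0.061239
Relative intensity = 0.061239 / 0.343136 × 100 = 17.8

17.8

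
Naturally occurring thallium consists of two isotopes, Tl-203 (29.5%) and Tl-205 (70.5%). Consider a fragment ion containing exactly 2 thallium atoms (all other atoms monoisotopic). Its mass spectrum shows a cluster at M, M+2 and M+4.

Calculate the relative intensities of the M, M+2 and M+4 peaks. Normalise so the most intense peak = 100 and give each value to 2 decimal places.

Expanding (0.295 + 0.705)^2:
P(M) = 0.295^2 = 0.087025
P(M+2) = 2 × 0.295^1 × 0.705^1 = 0.415950
P(M+4) = 0.705^2 = 0.497025
The M+4 peak is largest (0.497025); scaling to 100 gives 17.51 : 83.69 : 100.00.

17.51 : 83.69 : 100.00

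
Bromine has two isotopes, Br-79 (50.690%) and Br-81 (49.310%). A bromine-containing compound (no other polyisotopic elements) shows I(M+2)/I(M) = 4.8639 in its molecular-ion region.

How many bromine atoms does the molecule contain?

5

The M+2/M ratio from n Br atoms is n · q/p = n · 0.49310/0.50690.
n = 4.8639 × 0.50690/0.49310 = 5.00 ≈ 5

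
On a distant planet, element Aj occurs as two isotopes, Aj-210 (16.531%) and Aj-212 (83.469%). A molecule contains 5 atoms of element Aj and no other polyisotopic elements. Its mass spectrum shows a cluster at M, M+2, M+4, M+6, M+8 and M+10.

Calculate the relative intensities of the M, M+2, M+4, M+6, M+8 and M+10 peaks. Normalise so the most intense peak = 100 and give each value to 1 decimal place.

0.0 : 0.8 : 7.8 : 39.2 : 99.0 : 100.0

Each Aj atom is independently Aj-210 (p = 0.16531) or Aj-212 (q = 0.83469); the cluster is the binomial expansion (p + q)^5.
P(M) = 0.16531^5 = 0.000123
P(M+2) = 5 × 0.16531^4 × 0.83469^1 = 0.003117
P(M+4) = 10 × 0.16531^3 × 0.83469^2 = 0.031474
P(M+6) = 10 × 0.16531^2 × 0.83469^3 = 0.158918
P(M+8) = 5 × 0.16531^1 × 0.83469^4 = 0.401208
P(M+10) = 0.83469^5 = 0.405160
The M+10 peak is largest (0.405160); scaling to 100 gives 0.0 : 0.8 : 7.8 : 39.2 : 99.0 : 100.0.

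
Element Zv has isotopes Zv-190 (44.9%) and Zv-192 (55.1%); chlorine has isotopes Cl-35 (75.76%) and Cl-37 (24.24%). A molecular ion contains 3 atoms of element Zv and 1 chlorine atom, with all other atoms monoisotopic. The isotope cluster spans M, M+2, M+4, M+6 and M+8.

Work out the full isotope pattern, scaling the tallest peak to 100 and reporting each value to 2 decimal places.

Element Zv pattern (n=3): 0.09051885 : 0.33324645 : 0.40895055 : 0.16728415
Chlorine pattern (n=1): 0.7576 : 0.2424
Convolve the two distributions (both contribute in 2-u steps):
  M: 0.09051885×0.7576 = 0.068577
  M+2: 0.09051885×0.2424 + 0.33324645×0.7576 = 0.274409
  M+4: 0.33324645×0.2424 + 0.40895055×0.7576 = 0.390600
  M+6: 0.40895055×0.2424 + 0.16728415×0.7576 = 0.225864
  M+8: 0.16728415×0.2424 = 0.040550
Scale to base peak (0.390600) = 100: 17.56 : 70.25 : 100.00 : 57.82 : 10.38

17.56 : 70.25 : 100.00 : 57.82 : 10.38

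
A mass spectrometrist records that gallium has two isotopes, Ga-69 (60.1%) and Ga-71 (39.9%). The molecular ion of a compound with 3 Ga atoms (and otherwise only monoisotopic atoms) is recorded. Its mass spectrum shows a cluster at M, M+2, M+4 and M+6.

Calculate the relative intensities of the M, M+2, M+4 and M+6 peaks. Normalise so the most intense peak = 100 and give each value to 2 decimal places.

50.21 : 100.00 : 66.39 : 14.69

Expanding (0.601 + 0.399)^3:
P(M) = 0.601^3 = 0.217082
P(M+2) = 3 × 0.601^2 × 0.399^1 = 0.432358
P(M+4) = 3 × 0.601^1 × 0.399^2 = 0.287039
P(M+6) = 0.399^3 = 0.063521
The M+2 peak is largest (0.432358); scaling to 100 gives 50.21 : 100.00 : 66.39 : 14.69.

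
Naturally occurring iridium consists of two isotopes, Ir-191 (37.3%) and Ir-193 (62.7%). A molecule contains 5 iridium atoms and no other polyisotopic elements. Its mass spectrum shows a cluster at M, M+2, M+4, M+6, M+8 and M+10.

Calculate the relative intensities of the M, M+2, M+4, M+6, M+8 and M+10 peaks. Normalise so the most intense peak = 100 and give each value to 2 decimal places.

Each Ir atom is independently Ir-191 (p = 0.373) or Ir-193 (q = 0.627); the cluster is the binomial expansion (p + q)^5.
P(M) = 0.373^5 = 0.007220
P(M+2) = 5 × 0.373^4 × 0.627^1 = 0.060684
P(M+4) = 10 × 0.373^3 × 0.627^2 = 0.204015
P(M+6) = 10 × 0.373^2 × 0.627^3 = 0.342942
P(M+8) = 5 × 0.373^1 × 0.627^4 = 0.288237
P(M+10) = 0.627^5 = 0.096903
The M+6 peak is largest (0.342942); scaling to 100 gives 2.11 : 17.70 : 59.49 : 100.00 : 84.05 : 28.26.

2.11 : 17.70 : 59.49 : 100.00 : 84.05 : 28.26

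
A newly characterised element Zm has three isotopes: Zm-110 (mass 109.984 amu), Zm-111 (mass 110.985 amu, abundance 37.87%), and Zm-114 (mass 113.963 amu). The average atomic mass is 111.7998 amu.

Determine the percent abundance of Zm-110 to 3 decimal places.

26.022%

Let x and y be the fractions of Zm-110 and Zm-114. Then x + y = 1 − 0.3787 = 0.6213 and 109.984x + 113.963y = 111.7998 − 0.3787×110.985 = 69.7697805.
Substituting: 109.984x + 113.963(0.6213 − x) = 69.7697805
(109.984 − 113.963)x = -1.0354314  ⇒  x = 0.26022, y = 0.36108
Zm-110: 26.022%, Zm-114: 36.108%.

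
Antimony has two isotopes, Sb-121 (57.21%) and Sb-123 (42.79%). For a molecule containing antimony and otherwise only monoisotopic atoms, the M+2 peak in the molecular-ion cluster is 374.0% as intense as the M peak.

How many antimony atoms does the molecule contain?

The M+2/M ratio from n Sb atoms is n · q/p = n · 0.4279/0.5721.
n = 3.740 × 0.5721/0.4279 = 5.00 ≈ 5

5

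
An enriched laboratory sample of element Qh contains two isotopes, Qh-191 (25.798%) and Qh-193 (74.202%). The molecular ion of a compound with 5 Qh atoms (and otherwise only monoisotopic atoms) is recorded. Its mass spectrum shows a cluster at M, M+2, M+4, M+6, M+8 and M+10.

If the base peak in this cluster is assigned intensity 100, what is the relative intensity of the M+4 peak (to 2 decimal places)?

24.18

(0.25798 + 0.74202)^5 gives M 0.0011, M+2 0.0164, M+4 0.0945, M+6 0.2719, M+8 0.3910, M+10 0.2249; the largest is M+8.
P(M+8) = C(5,4) × 0.25798^1 × 0.74202^4 = 5 × 0.25798 × 0.3031534 = 0.391038 (base)
P(M+4) = C(5,2) × 0.25798^3 × 0.74202^2 = 10 × 0.01716952 × 0.55059368 = 0.094534
Relative intensity = 0.094534 / 0.391038 × 100 = 24.18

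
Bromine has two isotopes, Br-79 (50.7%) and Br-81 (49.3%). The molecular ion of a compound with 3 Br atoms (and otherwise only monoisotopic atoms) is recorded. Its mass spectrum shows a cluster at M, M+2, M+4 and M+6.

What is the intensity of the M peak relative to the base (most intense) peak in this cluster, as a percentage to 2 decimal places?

Term probabilities: M 0.1303, M+2 0.3802, M+4 0.3697, M+6 0.1198. Base peak = M+2.
P(M+2) = C(3,1) × 0.507^2 × 0.493^1 = 3 × 0.257049 × 0.4930 = 0.380175 (base)
P(M) = C(3,0) × 0.507^3 × 0.493^0 = 1 × 0.13032384 × 1.0000 = 0.130324
Relative intensity = 0.130324 / 0.380175 × 100 = 34.28

34.28%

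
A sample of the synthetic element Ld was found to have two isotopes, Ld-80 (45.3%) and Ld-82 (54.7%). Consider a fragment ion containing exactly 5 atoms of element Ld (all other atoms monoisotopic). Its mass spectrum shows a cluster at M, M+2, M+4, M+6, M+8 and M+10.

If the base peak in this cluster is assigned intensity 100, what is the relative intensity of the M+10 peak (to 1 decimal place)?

(0.453 + 0.547)^5 gives M 0.0191, M+2 0.1152, M+4 0.2781, M+6 0.3359, M+8 0.2028, M+10 0.0490; the largest is M+6.
P(M+6) = C(5,3) × 0.453^2 × 0.547^3 = 10 × 0.205209 × 0.16366732 = 0.335860 (base)
P(M+10) = C(5,5) × 0.453^0 × 0.547^5 = 1 × 1.0000 × 0.04897074 = 0.048971
Relative intensity = 0.048971 / 0.335860 × 100 = 14.6

14.6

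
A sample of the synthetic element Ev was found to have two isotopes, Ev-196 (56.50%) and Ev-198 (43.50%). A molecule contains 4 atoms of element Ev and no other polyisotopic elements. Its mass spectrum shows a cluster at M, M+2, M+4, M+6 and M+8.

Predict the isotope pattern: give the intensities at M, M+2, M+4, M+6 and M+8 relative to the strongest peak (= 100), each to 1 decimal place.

28.1 : 86.6 : 100.0 : 51.3 : 9.9

Expanding (0.5650 + 0.4350)^4:
P(M) = 0.5650^4 = 0.101905
P(M+2) = 4 × 0.5650^3 × 0.4350^1 = 0.313830
P(M+4) = 6 × 0.5650^2 × 0.4350^2 = 0.362432
P(M+6) = 4 × 0.5650^1 × 0.4350^3 = 0.186027
P(M+8) = 0.4350^4 = 0.035806
The M+4 peak is largest (0.362432); scaling to 100 gives 28.1 : 86.6 : 100.0 : 51.3 : 9.9.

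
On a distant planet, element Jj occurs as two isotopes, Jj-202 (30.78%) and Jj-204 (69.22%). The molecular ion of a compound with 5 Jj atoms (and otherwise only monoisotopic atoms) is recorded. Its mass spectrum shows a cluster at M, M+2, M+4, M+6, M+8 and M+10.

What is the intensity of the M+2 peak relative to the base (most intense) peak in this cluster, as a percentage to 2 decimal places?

Binomial terms of (0.3078 + 0.6922)^5: M 0.0028, M+2 0.0311, M+4 0.1397, M+6 0.3142, M+8 0.3533, M+10 0.1589 → M+8 is the base peak.
P(M+8) = C(5,4) × 0.3078^1 × 0.6922^4 = 5 × 0.3078 × 0.22957594 = 0.353317 (base)
P(M+2) = C(5,1) × 0.3078^4 × 0.6922^1 = 5 × 0.00897583 × 0.6922 = 0.031065
Relative intensity = 0.031065 / 0.353317 × 100 = 8.79

8.79%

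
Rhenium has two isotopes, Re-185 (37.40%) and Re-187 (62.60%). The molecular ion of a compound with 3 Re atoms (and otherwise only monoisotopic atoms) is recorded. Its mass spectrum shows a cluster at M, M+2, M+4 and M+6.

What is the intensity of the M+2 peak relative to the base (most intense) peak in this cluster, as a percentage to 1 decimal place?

59.7%

Binomial terms of (0.3740 + 0.6260)^3: M 0.0523, M+2 0.2627, M+4 0.4397, M+6 0.2453 → M+4 is the base peak.
P(M+4) = C(3,2) × 0.3740^1 × 0.6260^2 = 3 × 0.3740 × 0.391876 = 0.439685 (base)
P(M+2) = C(3,1) × 0.3740^2 × 0.6260^1 = 3 × 0.139876 × 0.6260 = 0.262687
Relative intensity = 0.262687 / 0.439685 × 100 = 59.7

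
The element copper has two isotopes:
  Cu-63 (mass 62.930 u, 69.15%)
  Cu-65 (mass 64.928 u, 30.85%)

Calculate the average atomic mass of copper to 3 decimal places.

Weight each isotope mass by its fractional abundance: 0.6915 × 62.930 + 0.3085 × 64.928
= 43.5161 + 20.0303 = 63.5464 u

63.546 u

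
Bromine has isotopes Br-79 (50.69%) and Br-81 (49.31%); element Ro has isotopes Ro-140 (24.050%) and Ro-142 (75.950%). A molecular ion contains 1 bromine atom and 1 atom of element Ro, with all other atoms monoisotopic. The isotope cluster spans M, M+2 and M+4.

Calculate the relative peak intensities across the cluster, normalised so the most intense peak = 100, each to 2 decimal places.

Bromine pattern (n=1): 0.5069 : 0.4931
Element Ro pattern (n=1): 0.2405 : 0.7595
Convolve the two distributions (both contribute in 2-u steps):
  M: 0.5069×0.2405 = 0.121909
  M+2: 0.5069×0.7595 + 0.4931×0.2405 = 0.503581
  M+4: 0.4931×0.7595 = 0.374509
Scale to base peak (0.503581) = 100: 24.21 : 100.00 : 74.37

24.21 : 100.00 : 74.37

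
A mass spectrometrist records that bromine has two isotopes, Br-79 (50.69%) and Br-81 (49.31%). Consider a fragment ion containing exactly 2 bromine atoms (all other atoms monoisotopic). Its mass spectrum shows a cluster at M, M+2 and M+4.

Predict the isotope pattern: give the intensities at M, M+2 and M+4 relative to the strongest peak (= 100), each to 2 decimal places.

51.40 : 100.00 : 48.64

The 2 Br atoms are independent, so intensities follow the terms of (0.5069 + 0.4931)^2.
P(M) = 0.5069^2 = 0.256948
P(M+2) = 2 × 0.5069^1 × 0.4931^1 = 0.499905
P(M+4) = 0.4931^2 = 0.243148
The M+2 peak is largest (0.499905); scaling to 100 gives 51.40 : 100.00 : 48.64.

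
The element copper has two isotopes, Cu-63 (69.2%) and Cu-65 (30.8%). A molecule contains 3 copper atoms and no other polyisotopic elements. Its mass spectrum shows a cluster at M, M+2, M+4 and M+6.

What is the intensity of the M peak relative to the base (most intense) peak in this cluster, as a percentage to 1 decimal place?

(0.692 + 0.308)^3 gives M 0.3314, M+2 0.4425, M+4 0.1969, M+6 0.0292; the largest is M+2.
P(M+2) = C(3,1) × 0.692^2 × 0.308^1 = 3 × 0.478864 × 0.3080 = 0.442470 (base)
P(M) = C(3,0) × 0.692^3 × 0.308^0 = 1 × 0.33137389 × 1.0000 = 0.331374
Relative intensity = 0.331374 / 0.442470 × 100 = 74.9

74.9%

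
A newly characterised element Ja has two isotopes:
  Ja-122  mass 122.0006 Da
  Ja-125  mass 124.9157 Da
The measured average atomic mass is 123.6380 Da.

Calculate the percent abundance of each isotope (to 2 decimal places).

Ja-122: 43.83%, Ja-125: 56.17%

Let x be the fractional abundance of Ja-122; then Ja-125 has abundance 1 − x.
122.0006·x + 124.9157·(1 − x) = 123.6380
(122.0006 − 124.9157)·x = 123.6380 − 124.9157
x = -1.2777 / -2.9151 = 0.43830 → 43.83% Ja-122, 56.17% Ja-125.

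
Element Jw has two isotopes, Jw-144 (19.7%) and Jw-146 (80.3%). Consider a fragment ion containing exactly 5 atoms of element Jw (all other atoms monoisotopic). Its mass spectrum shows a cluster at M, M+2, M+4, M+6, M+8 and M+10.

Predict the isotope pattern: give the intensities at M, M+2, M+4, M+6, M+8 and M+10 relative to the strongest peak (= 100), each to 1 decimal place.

0.1 : 1.5 : 12.0 : 49.1 : 100.0 : 81.5

The 5 Jw atoms are independent, so intensities follow the terms of (0.197 + 0.803)^5.
P(M) = 0.197^5 = 0.000297
P(M+2) = 5 × 0.197^4 × 0.803^1 = 0.006047
P(M+4) = 10 × 0.197^3 × 0.803^2 = 0.049298
P(M+6) = 10 × 0.197^2 × 0.803^3 = 0.200946
P(M+8) = 5 × 0.197^1 × 0.803^4 = 0.409542
P(M+10) = 0.803^5 = 0.333870
The M+8 peak is largest (0.409542); scaling to 100 gives 0.1 : 1.5 : 12.0 : 49.1 : 100.0 : 81.5.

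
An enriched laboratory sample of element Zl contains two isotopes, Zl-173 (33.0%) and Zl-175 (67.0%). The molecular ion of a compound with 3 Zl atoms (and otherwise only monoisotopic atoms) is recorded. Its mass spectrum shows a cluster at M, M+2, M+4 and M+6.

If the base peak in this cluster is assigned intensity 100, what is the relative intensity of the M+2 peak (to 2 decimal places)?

Binomial terms of (0.330 + 0.670)^3: M 0.0359, M+2 0.2189, M+4 0.4444, M+6 0.3008 → M+4 is the base peak.
P(M+4) = C(3,2) × 0.330^1 × 0.670^2 = 3 × 0.3300 × 0.4489 = 0.444411 (base)
P(M+2) = C(3,1) × 0.330^2 × 0.670^1 = 3 × 0.1089 × 0.6700 = 0.218889
Relative intensity = 0.218889 / 0.444411 × 100 = 49.25

49.25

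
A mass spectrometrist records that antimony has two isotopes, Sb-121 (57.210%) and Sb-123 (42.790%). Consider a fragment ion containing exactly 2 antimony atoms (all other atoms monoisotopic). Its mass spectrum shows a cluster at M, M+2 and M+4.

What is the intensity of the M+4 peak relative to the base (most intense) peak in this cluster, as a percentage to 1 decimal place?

37.4%

Term probabilities: M 0.3273, M+2 0.4896, M+4 0.1831. Base peak = M+2.
P(M+2) = C(2,1) × 0.57210^1 × 0.42790^1 = 2 × 0.5721 × 0.4279 = 0.489603 (base)
P(M+4) = C(2,2) × 0.57210^0 × 0.42790^2 = 1 × 1.0000 × 0.18309841 = 0.183098
Relative intensity = 0.183098 / 0.489603 × 100 = 37.4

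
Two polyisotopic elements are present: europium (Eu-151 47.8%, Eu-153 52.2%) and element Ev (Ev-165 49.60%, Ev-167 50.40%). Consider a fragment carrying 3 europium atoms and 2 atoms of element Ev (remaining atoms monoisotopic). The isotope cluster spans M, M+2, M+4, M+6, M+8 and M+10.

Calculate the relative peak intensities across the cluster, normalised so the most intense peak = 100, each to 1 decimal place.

Europium pattern (n=3): 0.10921535 : 0.35780594 : 0.39074206 : 0.14223665
Element Ev pattern (n=2): 0.246016 : 0.499968 : 0.254016
Convolve the two distributions (both contribute in 2-u steps):
  M: 0.10921535×0.246016 = 0.026869
  M+2: 0.10921535×0.499968 + 0.35780594×0.246016 = 0.142630
  M+4: 0.10921535×0.254016 + 0.35780594×0.499968 + 0.39074206×0.246016 = 0.302763
  M+6: 0.35780594×0.254016 + 0.39074206×0.499968 + 0.14223665×0.246016 = 0.321239
  M+8: 0.39074206×0.254016 + 0.14223665×0.499968 = 0.170369
  M+10: 0.14223665×0.254016 = 0.036130
Scale to base peak (0.321239) = 100: 8.4 : 44.4 : 94.2 : 100.0 : 53.0 : 11.2

8.4 : 44.4 : 94.2 : 100.0 : 53.0 : 11.2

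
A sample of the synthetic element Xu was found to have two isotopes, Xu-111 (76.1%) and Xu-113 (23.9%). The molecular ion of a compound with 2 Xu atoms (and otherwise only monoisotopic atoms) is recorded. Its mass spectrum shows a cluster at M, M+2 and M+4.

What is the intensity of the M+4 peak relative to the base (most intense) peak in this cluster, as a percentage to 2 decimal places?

Binomial terms of (0.761 + 0.239)^2: M 0.5791, M+2 0.3638, M+4 0.0571 → M is the base peak.
P(M) = C(2,0) × 0.761^2 × 0.239^0 = 1 × 0.579121 × 1.0000 = 0.579121 (base)
P(M+4) = C(2,2) × 0.761^0 × 0.239^2 = 1 × 1.0000 × 0.057121 = 0.057121
Relative intensity = 0.057121 / 0.579121 × 100 = 9.86

9.86%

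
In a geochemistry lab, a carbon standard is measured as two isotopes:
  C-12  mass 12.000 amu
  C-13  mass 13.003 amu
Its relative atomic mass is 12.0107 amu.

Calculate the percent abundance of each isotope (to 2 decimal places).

C-12: 98.93%, C-13: 1.07%

Let x be the fractional abundance of C-12; then C-13 has abundance 1 − x.
12.000·x + 13.003·(1 − x) = 12.0107
(12.000 − 13.003)·x = 12.0107 − 13.003
x = -0.9923 / -1.003 = 0.98933 → 98.93% C-12, 1.07% C-13.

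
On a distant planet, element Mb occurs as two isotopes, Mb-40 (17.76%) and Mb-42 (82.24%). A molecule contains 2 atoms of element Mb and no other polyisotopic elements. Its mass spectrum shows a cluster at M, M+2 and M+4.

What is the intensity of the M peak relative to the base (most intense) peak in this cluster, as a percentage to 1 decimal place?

4.7%

Term probabilities: M 0.0315, M+2 0.2921, M+4 0.6763. Base peak = M+4.
P(M+4) = C(2,2) × 0.1776^0 × 0.8224^2 = 1 × 1.0000 × 0.67634176 = 0.676342 (base)
P(M) = C(2,0) × 0.1776^2 × 0.8224^0 = 1 × 0.03154176 × 1.0000 = 0.031542
Relative intensity = 0.031542 / 0.676342 × 100 = 4.7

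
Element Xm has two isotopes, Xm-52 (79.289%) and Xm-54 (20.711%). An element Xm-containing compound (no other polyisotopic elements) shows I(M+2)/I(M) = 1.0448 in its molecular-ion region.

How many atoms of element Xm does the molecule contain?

For n independent Xm atoms, I(M+2)/I(M) = n · (abundance Xm-54) / (abundance Xm-52) = n · 0.20711/0.79289.
n = 1.0448 × 0.79289/0.20711 = 4.00 ≈ 4

4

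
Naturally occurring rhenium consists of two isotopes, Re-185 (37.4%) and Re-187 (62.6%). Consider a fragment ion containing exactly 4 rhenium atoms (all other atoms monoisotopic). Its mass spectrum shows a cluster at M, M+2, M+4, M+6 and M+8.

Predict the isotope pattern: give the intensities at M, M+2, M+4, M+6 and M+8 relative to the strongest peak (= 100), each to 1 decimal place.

5.3 : 35.7 : 89.6 : 100.0 : 41.8

The 4 Re atoms are independent, so intensities follow the terms of (0.374 + 0.626)^4.
P(M) = 0.374^4 = 0.019565
P(M+2) = 4 × 0.374^3 × 0.626^1 = 0.130993
P(M+4) = 6 × 0.374^2 × 0.626^2 = 0.328884
P(M+6) = 4 × 0.374^1 × 0.626^3 = 0.366990
P(M+8) = 0.626^4 = 0.153567
The M+6 peak is largest (0.366990); scaling to 100 gives 5.3 : 35.7 : 89.6 : 100.0 : 41.8.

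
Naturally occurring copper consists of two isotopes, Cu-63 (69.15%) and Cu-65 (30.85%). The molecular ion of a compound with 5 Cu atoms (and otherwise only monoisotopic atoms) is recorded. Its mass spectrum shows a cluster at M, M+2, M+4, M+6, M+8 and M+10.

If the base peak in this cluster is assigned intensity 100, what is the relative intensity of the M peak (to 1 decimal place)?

Binomial terms of (0.6915 + 0.3085)^5: M 0.1581, M+2 0.3527, M+4 0.3147, M+6 0.1404, M+8 0.0313, M+10 0.0028 → M+2 is the base peak.
P(M+2) = C(5,1) × 0.6915^4 × 0.3085^1 = 5 × 0.2286487 × 0.3085 = 0.352691 (base)
P(M) = C(5,0) × 0.6915^5 × 0.3085^0 = 1 × 0.15811058 × 1.0000 = 0.158111
Relative intensity = 0.158111 / 0.352691 × 100 = 44.8

44.8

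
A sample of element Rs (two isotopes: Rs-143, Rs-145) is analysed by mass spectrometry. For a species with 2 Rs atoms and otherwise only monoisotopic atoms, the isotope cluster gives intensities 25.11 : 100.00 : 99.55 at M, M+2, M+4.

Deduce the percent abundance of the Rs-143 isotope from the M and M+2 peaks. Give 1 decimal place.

Let p = fractional abundance of Rs-143. I(M+2)/I(M) = [C(2,1)·p^1·(1−p)] / p^2 = 2·(1−p)/p = 100.00/25.11 = 3.9825
(1−p)/p = 3.9825/2 = 1.9912  ⇒  p = 1/(1 + 1.9912) = 0.3343
Rs-143: 33.4%, Rs-145: 66.6%.

33.4%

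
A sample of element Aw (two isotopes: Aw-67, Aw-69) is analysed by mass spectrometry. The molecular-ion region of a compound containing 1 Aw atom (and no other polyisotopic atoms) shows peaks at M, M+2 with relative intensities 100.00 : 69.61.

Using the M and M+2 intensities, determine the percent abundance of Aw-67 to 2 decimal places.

Write p for the Aw-67 fraction. I(M+2)/I(M) = [C(1,1)·p^0·(1−p)] / p^1 = 1·(1−p)/p = 69.61/100.00 = 0.6961
(1−p)/p = 0.6961/1 = 0.6961  ⇒  p = 1/(1 + 0.6961) = 0.5896
Aw-67: 58.96%, Aw-69: 41.04%.

58.96%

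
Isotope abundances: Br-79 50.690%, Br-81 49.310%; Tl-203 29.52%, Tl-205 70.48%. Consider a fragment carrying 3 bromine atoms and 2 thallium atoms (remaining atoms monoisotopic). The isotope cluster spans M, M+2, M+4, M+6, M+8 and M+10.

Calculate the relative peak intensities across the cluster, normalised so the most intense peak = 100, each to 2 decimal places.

Bromine pattern (n=3): 0.13024674 : 0.3801026 : 0.36975457 : 0.11989609
Thallium pattern (n=2): 0.08714304 : 0.41611392 : 0.49674304
Convolve the two distributions (both contribute in 2-u steps):
  M: 0.13024674×0.08714304 = 0.011350
  M+2: 0.13024674×0.41611392 + 0.3801026×0.08714304 = 0.087321
  M+4: 0.13024674×0.49674304 + 0.3801026×0.41611392 + 0.36975457×0.08714304 = 0.255087
  M+6: 0.3801026×0.49674304 + 0.36975457×0.41611392 + 0.11989609×0.08714304 = 0.353121
  M+8: 0.36975457×0.49674304 + 0.11989609×0.41611392 = 0.233563
  M+10: 0.11989609×0.49674304 = 0.059558
Scale to base peak (0.353121) = 100: 3.21 : 24.73 : 72.24 : 100.00 : 66.14 : 16.87

3.21 : 24.73 : 72.24 : 100.00 : 66.14 : 16.87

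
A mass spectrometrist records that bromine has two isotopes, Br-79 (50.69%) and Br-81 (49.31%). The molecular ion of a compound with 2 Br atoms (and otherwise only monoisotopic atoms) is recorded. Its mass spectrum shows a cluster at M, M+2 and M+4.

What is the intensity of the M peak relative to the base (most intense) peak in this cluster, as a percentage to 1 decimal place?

Binomial terms of (0.5069 + 0.4931)^2: M 0.2569, M+2 0.4999, M+4 0.2431 → M+2 is the base peak.
P(M+2) = C(2,1) × 0.5069^1 × 0.4931^1 = 2 × 0.5069 × 0.4931 = 0.499905 (base)
P(M) = C(2,0) × 0.5069^2 × 0.4931^0 = 1 × 0.25694761 × 1.0000 = 0.256948
Relative intensity = 0.256948 / 0.499905 × 100 = 51.4

51.4%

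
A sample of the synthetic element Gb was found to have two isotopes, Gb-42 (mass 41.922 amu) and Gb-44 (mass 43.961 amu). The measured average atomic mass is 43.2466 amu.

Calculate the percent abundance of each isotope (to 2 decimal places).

Writing the weighted mean with unknown fraction x of Gb-42:
41.922·x + 43.961·(1 − x) = 43.2466
(41.922 − 43.961)·x = 43.2466 − 43.961
x = -0.7144 / -2.039 = 0.35037 → 35.04% Gb-42, 64.96% Gb-44.

Gb-42: 35.04%, Gb-44: 64.96%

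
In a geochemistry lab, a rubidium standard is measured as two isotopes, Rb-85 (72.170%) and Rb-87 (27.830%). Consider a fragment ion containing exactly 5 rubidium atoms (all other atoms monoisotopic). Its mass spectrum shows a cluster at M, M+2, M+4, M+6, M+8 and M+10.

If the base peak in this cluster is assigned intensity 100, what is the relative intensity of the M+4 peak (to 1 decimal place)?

(0.72170 + 0.27830)^5 gives M 0.1958, M+2 0.3775, M+4 0.2911, M+6 0.1123, M+8 0.0216, M+10 0.0017; the largest is M+2.
P(M+2) = C(5,1) × 0.72170^4 × 0.27830^1 = 5 × 0.27128565 × 0.2783 = 0.377494 (base)
P(M+4) = C(5,2) × 0.72170^3 × 0.27830^2 = 10 × 0.37589809 × 0.07745089 = 0.291136
Relative intensity = 0.291136 / 0.377494 × 100 = 77.1

77.1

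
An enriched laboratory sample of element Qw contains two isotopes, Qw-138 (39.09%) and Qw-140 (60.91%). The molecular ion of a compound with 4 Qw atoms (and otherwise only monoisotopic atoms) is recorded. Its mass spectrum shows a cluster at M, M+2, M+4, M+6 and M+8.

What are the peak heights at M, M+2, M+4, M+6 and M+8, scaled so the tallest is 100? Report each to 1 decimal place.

6.6 : 41.2 : 96.3 : 100.0 : 39.0

Each Qw atom is independently Qw-138 (p = 0.3909) or Qw-140 (q = 0.6091); the cluster is the binomial expansion (p + q)^4.
P(M) = 0.3909^4 = 0.023349
P(M+2) = 4 × 0.3909^3 × 0.6091^1 = 0.145528
P(M+4) = 6 × 0.3909^2 × 0.6091^2 = 0.340142
P(M+6) = 4 × 0.3909^1 × 0.6091^3 = 0.353339
P(M+8) = 0.6091^4 = 0.137643
The M+6 peak is largest (0.353339); scaling to 100 gives 6.6 : 41.2 : 96.3 : 100.0 : 39.0.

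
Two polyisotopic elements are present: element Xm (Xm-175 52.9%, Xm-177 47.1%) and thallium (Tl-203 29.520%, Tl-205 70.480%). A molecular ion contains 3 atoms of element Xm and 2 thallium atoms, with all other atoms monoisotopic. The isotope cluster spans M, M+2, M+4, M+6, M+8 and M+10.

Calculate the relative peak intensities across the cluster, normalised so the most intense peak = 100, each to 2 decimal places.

Element Xm pattern (n=3): 0.14803589 : 0.39541533 : 0.35206167 : 0.10448711
Thallium pattern (n=2): 0.08714304 : 0.41611392 : 0.49674304
Convolve the two distributions (both contribute in 2-u steps):
  M: 0.14803589×0.08714304 = 0.012900
  M+2: 0.14803589×0.41611392 + 0.39541533×0.08714304 = 0.096057
  M+4: 0.14803589×0.49674304 + 0.39541533×0.41611392 + 0.35206167×0.08714304 = 0.268753
  M+6: 0.39541533×0.49674304 + 0.35206167×0.41611392 + 0.10448711×0.08714304 = 0.352023
  M+8: 0.35206167×0.49674304 + 0.10448711×0.41611392 = 0.218363
  M+10: 0.10448711×0.49674304 = 0.051903
Scale to base peak (0.352023) = 100: 3.66 : 27.29 : 76.35 : 100.00 : 62.03 : 14.74

3.66 : 27.29 : 76.35 : 100.00 : 62.03 : 14.74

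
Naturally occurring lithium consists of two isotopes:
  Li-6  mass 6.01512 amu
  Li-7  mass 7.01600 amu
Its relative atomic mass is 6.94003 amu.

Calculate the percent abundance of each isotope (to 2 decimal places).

Writing the weighted mean with unknown fraction x of Li-6:
6.01512·x + 7.01600·(1 − x) = 6.94003
(6.01512 − 7.01600)·x = 6.94003 − 7.01600
x = -0.07597 / -1.00088 = 0.07590 → 7.59% Li-6, 92.41% Li-7.

Li-6: 7.59%, Li-7: 92.41%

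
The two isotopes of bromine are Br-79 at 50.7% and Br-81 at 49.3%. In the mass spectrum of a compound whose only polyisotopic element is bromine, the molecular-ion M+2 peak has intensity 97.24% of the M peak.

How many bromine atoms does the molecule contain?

1

The M+2/M ratio from n Br atoms is n · q/p = n · 0.493/0.507.
n = 0.9724 × 0.507/0.493 = 1.00 ≈ 1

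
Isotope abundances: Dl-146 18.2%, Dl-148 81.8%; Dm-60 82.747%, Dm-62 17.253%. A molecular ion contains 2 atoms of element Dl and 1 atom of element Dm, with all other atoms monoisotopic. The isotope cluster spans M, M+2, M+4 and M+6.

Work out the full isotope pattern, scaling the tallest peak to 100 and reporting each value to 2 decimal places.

Element Dl pattern (n=2): 0.033124 : 0.297752 : 0.669124
Element Dm pattern (n=1): 0.82747 : 0.17253
Convolve the two distributions (both contribute in 2-u steps):
  M: 0.033124×0.82747 = 0.027409
  M+2: 0.033124×0.17253 + 0.297752×0.82747 = 0.252096
  M+4: 0.297752×0.17253 + 0.669124×0.82747 = 0.605051
  M+6: 0.669124×0.17253 = 0.115444
Scale to base peak (0.605051) = 100: 4.53 : 41.67 : 100.00 : 19.08

4.53 : 41.67 : 100.00 : 19.08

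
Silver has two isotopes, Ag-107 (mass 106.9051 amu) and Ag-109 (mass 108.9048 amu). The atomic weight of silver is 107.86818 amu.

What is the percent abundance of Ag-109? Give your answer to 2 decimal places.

48.16%

Writing the weighted mean with unknown fraction x of Ag-107:
106.9051·x + 108.9048·(1 − x) = 107.86818
(106.9051 − 108.9048)·x = 107.86818 − 108.9048
x = -1.03662 / -1.9997 = 0.51839 → 51.84% Ag-107, 48.16% Ag-109.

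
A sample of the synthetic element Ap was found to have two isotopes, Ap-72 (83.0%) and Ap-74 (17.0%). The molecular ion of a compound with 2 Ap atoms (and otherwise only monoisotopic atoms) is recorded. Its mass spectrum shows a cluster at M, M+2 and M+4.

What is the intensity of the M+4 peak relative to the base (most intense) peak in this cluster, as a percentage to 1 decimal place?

Term probabilities: M 0.6889, M+2 0.2822, M+4 0.0289. Base peak = M.
P(M) = C(2,0) × 0.830^2 × 0.170^0 = 1 × 0.6889 × 1.0000 = 0.688900 (base)
P(M+4) = C(2,2) × 0.830^0 × 0.170^2 = 1 × 1.0000 × 0.0289 = 0.028900
Relative intensity = 0.028900 / 0.688900 × 100 = 4.2

4.2%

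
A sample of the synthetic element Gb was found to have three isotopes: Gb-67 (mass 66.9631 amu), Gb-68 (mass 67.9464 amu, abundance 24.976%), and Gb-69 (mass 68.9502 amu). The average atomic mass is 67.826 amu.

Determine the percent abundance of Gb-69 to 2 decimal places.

31.07%

The remaining 75.024% is split between Gb-67 (fraction x) and Gb-69 (fraction 0.75024 − x).
Substituting: 66.9631x + 68.9502(0.75024 − x) = 50.855707136
(66.9631 − 68.9502)x = -0.873490912  ⇒  x = 0.43958, y = 0.31066
Gb-67: 43.96%, Gb-69: 31.07%.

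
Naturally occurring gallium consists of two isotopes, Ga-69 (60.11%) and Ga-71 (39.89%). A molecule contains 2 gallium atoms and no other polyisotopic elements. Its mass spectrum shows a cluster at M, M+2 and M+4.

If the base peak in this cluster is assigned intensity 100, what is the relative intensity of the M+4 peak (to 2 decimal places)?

33.18

Term probabilities: M 0.3613, M+2 0.4796, M+4 0.1591. Base peak = M+2.
P(M+2) = C(2,1) × 0.6011^1 × 0.3989^1 = 2 × 0.6011 × 0.3989 = 0.479558 (base)
P(M+4) = C(2,2) × 0.6011^0 × 0.3989^2 = 1 × 1.0000 × 0.15912121 = 0.159121
Relative intensity = 0.159121 / 0.479558 × 100 = 33.18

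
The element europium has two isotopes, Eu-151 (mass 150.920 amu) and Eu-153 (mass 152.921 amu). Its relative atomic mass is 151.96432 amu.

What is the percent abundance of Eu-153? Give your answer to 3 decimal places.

52.190%

With x = fraction of Eu-151 (so Eu-153 is 1 − x):
150.920·x + 152.921·(1 − x) = 151.96432
(150.920 − 152.921)·x = 151.96432 − 152.921
x = -0.95668 / -2.001 = 0.47810 → 47.810% Eu-151, 52.190% Eu-153.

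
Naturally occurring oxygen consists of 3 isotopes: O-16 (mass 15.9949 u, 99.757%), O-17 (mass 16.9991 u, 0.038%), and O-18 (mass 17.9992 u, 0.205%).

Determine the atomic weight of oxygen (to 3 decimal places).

15.999 u

Average mass = Σ (abundance × isotope mass) = 0.99757 × 15.9949 + 0.00038 × 16.9991 + 0.00205 × 17.9992
= 15.95603 + 0.00646 + 0.03690 = 15.99939 u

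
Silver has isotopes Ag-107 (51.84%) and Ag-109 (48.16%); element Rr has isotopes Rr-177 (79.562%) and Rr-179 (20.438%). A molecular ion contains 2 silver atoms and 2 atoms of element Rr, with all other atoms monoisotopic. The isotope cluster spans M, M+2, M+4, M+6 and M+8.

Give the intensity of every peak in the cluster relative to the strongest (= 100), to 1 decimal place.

42.2 : 100.0 : 79.4 : 23.9 : 2.4

Silver pattern (n=2): 0.26873856 : 0.49932288 : 0.23193856
Element Rr pattern (n=2): 0.63301118 : 0.32521763 : 0.04177118
Convolve the two distributions (both contribute in 2-u steps):
  M: 0.26873856×0.63301118 = 0.170115
  M+2: 0.26873856×0.32521763 + 0.49932288×0.63301118 = 0.403475
  M+4: 0.26873856×0.04177118 + 0.49932288×0.32521763 + 0.23193856×0.63301118 = 0.320434
  M+6: 0.49932288×0.04177118 + 0.23193856×0.32521763 = 0.096288
  M+8: 0.23193856×0.04177118 = 0.009688
Scale to base peak (0.403475) = 100: 42.2 : 100.0 : 79.4 : 23.9 : 2.4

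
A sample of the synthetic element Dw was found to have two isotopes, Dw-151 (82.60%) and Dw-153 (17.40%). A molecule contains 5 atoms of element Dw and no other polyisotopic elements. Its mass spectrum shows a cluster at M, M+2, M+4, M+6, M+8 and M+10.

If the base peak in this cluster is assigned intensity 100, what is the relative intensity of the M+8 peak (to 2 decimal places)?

(0.8260 + 0.1740)^5 gives M 0.3845, M+2 0.4050, M+4 0.1706, M+6 0.0359, M+8 0.0038, M+10 0.0002; the largest is M+2.
P(M+2) = C(5,1) × 0.8260^4 × 0.1740^1 = 5 × 0.46550054 × 0.1740 = 0.404985 (base)
P(M+8) = C(5,4) × 0.8260^1 × 0.1740^4 = 5 × 0.8260 × 0.00091664 = 0.003786
Relative intensity = 0.003786 / 0.404985 × 100 = 0.93

0.93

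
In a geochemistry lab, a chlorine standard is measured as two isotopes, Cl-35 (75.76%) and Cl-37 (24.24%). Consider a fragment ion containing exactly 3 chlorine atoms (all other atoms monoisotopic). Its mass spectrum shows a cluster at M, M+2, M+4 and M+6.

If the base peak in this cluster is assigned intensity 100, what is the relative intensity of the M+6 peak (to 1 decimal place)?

Binomial terms of (0.7576 + 0.2424)^3: M 0.4348, M+2 0.4174, M+4 0.1335, M+6 0.0142 → M is the base peak.
P(M) = C(3,0) × 0.7576^3 × 0.2424^0 = 1 × 0.4348304 × 1.0000 = 0.434830 (base)
P(M+6) = C(3,3) × 0.7576^0 × 0.2424^3 = 1 × 1.0000 × 0.01424288 = 0.014243
Relative intensity = 0.014243 / 0.434830 × 100 = 3.3

3.3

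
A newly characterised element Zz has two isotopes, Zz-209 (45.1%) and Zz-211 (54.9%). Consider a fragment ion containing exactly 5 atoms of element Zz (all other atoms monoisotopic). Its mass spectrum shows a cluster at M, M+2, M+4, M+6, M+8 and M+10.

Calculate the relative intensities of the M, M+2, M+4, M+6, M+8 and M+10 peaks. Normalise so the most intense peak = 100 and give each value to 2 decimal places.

5.54 : 33.74 : 82.15 : 100.00 : 60.86 : 14.82

The 5 Zz atoms are independent, so intensities follow the terms of (0.451 + 0.549)^5.
P(M) = 0.451^5 = 0.018659
P(M+2) = 5 × 0.451^4 × 0.549^1 = 0.113566
P(M+4) = 10 × 0.451^3 × 0.549^2 = 0.276487
P(M+6) = 10 × 0.451^2 × 0.549^3 = 0.336566
P(M+8) = 5 × 0.451^1 × 0.549^4 = 0.204850
P(M+10) = 0.549^5 = 0.049873
The M+6 peak is largest (0.336566); scaling to 100 gives 5.54 : 33.74 : 82.15 : 100.00 : 60.86 : 14.82.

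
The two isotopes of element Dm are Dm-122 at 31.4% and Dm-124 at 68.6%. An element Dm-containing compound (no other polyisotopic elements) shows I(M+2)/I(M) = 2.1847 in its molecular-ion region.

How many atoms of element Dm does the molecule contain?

1

With n Dm atoms, P(M+2)/P(M) = C(n,1)·p^(n−1)q / p^n = n·q/p = n · 0.686/0.314.
n = 2.1847 × 0.314/0.686 = 1.00 ≈ 1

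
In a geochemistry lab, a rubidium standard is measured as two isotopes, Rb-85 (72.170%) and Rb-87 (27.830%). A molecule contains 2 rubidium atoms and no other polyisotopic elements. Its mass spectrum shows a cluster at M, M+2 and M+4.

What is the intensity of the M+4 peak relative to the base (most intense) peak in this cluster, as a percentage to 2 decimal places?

14.87%

Binomial terms of (0.72170 + 0.27830)^2: M 0.5209, M+2 0.4017, M+4 0.0775 → M is the base peak.
P(M) = C(2,0) × 0.72170^2 × 0.27830^0 = 1 × 0.52085089 × 1.0000 = 0.520851 (base)
P(M+4) = C(2,2) × 0.72170^0 × 0.27830^2 = 1 × 1.0000 × 0.07745089 = 0.077451
Relative intensity = 0.077451 / 0.520851 × 100 = 14.87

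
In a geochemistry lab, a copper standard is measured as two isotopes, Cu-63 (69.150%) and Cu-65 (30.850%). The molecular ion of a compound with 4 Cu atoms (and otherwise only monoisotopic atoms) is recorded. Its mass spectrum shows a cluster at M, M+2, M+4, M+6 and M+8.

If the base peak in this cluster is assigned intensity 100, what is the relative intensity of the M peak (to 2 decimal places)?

(0.69150 + 0.30850)^4 gives M 0.2286, M+2 0.4080, M+4 0.2731, M+6 0.0812, M+8 0.0091; the largest is M+2.
P(M+2) = C(4,1) × 0.69150^3 × 0.30850^1 = 4 × 0.33065611 × 0.3085 = 0.408030 (base)
P(M) = C(4,0) × 0.69150^4 × 0.30850^0 = 1 × 0.2286487 × 1.0000 = 0.228649
Relative intensity = 0.228649 / 0.408030 × 100 = 56.04

56.04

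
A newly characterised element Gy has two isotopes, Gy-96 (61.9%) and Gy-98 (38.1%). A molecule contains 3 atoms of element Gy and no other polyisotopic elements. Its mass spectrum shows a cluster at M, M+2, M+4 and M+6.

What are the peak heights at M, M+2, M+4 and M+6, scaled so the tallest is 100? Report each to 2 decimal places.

Each Gy atom is independently Gy-96 (p = 0.619) or Gy-98 (q = 0.381); the cluster is the binomial expansion (p + q)^3.
P(M) = 0.619^3 = 0.237177
P(M+2) = 3 × 0.619^2 × 0.381^1 = 0.437953
P(M+4) = 3 × 0.619^1 × 0.381^2 = 0.269564
P(M+6) = 0.381^3 = 0.055306
The M+2 peak is largest (0.437953); scaling to 100 gives 54.16 : 100.00 : 61.55 : 12.63.

54.16 : 100.00 : 61.55 : 12.63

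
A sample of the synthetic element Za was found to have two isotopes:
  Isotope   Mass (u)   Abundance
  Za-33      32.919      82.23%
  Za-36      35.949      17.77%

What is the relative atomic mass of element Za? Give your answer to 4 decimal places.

33.4574 u

Average mass = Σ (abundance × isotope mass) = 0.8223 × 32.919 + 0.1777 × 35.949
= 27.06929 + 6.38814 = 33.45743 u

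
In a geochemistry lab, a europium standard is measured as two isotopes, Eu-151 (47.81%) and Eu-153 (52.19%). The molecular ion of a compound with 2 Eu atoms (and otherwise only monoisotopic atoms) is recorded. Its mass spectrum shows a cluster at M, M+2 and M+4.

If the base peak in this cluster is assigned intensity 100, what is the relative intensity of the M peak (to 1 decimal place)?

Term probabilities: M 0.2286, M+2 0.4990, M+4 0.2724. Base peak = M+2.
P(M+2) = C(2,1) × 0.4781^1 × 0.5219^1 = 2 × 0.4781 × 0.5219 = 0.499041 (base)
P(M) = C(2,0) × 0.4781^2 × 0.5219^0 = 1 × 0.22857961 × 1.0000 = 0.228580
Relative intensity = 0.228580 / 0.499041 × 100 = 45.8

45.8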